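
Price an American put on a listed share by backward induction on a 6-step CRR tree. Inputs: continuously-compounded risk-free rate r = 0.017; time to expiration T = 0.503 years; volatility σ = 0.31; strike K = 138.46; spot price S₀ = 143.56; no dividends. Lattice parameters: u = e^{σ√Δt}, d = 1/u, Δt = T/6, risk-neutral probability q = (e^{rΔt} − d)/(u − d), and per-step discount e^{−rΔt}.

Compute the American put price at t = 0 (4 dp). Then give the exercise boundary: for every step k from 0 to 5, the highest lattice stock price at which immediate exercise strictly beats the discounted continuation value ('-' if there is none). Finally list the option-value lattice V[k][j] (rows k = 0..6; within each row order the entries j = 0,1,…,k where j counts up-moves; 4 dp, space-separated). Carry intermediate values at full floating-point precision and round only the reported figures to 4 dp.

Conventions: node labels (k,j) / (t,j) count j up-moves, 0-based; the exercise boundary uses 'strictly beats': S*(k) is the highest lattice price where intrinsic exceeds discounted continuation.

price = 9.5791
boundary = - - - - 100.2557 109.6706
tree:
9.5791
14.3950 4.5038
20.8935 7.5509 1.2882
29.0315 12.3312 2.5074 0.0000
38.2043 19.3964 4.8805 0.0000 0.0000
46.8110 28.7894 9.4996 0.0000 0.0000 0.0000
54.6788 38.2043 18.4904 0.0000 0.0000 0.0000 0.0000

Δt=0.08383  u=1.09391  d=0.91415  q=0.48551  discount=0.99858
step 6 (expiry): payoffs max(K−S,0) = 54.6788 38.2043 18.4904 0.0000 0.0000 0.0000 0.0000
step 5: (k=5,j=0): S=91.6490, K−S=46.8110, hold=46.6138 ⇒ V=46.8110 exercise | (k=5,j=1): S=109.6706, K−S=28.7894, hold=28.5922 ⇒ V=28.7894 exercise | (k=5,j=2): S=131.2358, K−S=7.2242, hold=9.4996 ⇒ V=9.4996 continue | (k=5,j=3): S=157.0416, K−S=0.0000, hold=0.0000 ⇒ V=0.0000 continue | (k=5,j=4): S=187.9217, K−S=0.0000, hold=0.0000 ⇒ V=0.0000 continue | (k=5,j=5): S=224.8739, K−S=0.0000, hold=0.0000 ⇒ V=0.0000 continue  boundary S*=109.6706
step 4: (k=4,j=0): S=100.2557, K−S=38.2043, hold=38.0071 ⇒ V=38.2043 exercise | (k=4,j=1): S=119.9696, K−S=18.4904, hold=19.3964 ⇒ V=19.3964 continue | (k=4,j=2): S=143.5600, K−S=0.0000, hold=4.8805 ⇒ V=4.8805 continue | (k=4,j=3): S=171.7891, K−S=0.0000, hold=0.0000 ⇒ V=0.0000 continue | (k=4,j=4): S=205.5692, K−S=0.0000, hold=0.0000 ⇒ V=0.0000 continue  boundary S*=100.2557
step 3: (k=3,j=0): S=109.6706, K−S=28.7894, hold=29.0315 ⇒ V=29.0315 continue | (k=3,j=1): S=131.2358, K−S=7.2242, hold=12.3312 ⇒ V=12.3312 continue | (k=3,j=2): S=157.0416, K−S=0.0000, hold=2.5074 ⇒ V=2.5074 continue | (k=3,j=3): S=187.9217, K−S=0.0000, hold=0.0000 ⇒ V=0.0000 continue  boundary S*=-
step 2: (k=2,j=0): S=119.9696, K−S=18.4904, hold=20.8935 ⇒ V=20.8935 continue | (k=2,j=1): S=143.5600, K−S=0.0000, hold=7.5509 ⇒ V=7.5509 continue | (k=2,j=2): S=171.7891, K−S=0.0000, hold=1.2882 ⇒ V=1.2882 continue  boundary S*=-
step 1: (k=1,j=0): S=131.2358, K−S=7.2242, hold=14.3950 ⇒ V=14.3950 continue | (k=1,j=1): S=157.0416, K−S=0.0000, hold=4.5038 ⇒ V=4.5038 continue  boundary S*=-
step 0: (k=0,j=0): S=143.5600, K−S=0.0000, hold=9.5791 ⇒ V=9.5791 continue  boundary S*=-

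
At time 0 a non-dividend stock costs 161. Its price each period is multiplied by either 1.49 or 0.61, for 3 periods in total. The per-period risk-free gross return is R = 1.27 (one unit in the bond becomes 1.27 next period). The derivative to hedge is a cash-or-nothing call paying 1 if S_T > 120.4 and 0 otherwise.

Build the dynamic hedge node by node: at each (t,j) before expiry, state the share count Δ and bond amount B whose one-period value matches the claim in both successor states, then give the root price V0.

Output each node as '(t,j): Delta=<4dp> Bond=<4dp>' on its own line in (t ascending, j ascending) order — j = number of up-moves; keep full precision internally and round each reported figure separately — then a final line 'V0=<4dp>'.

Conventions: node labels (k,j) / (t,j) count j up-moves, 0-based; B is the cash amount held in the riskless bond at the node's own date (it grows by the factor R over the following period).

The replicating-portfolio and risk-neutral prices coincide; use p* = (1.27−0.61)/(1.49−0.61) = 0.7500 for the latter.
At maturity the claim pays: V(3,0)=0.0000, V(3,1)=0.0000, V(3,2)=1.0000, V(3,3)=1.0000
(2,0): S=59.9081. Δ = (V_up−V_dn)/(S_up−S_dn) = (0.0000−0.0000)/(89.2631−36.5439) = 0.0000. V = [p*·0.0000 + (1−p*)·0.0000]/1.27 = 0.0000. B = V − Δ·S = 0.0000.
(2,1): S=146.3329. Δ = (V_up−V_dn)/(S_up−S_dn) = (1.0000−0.0000)/(218.0360−89.2631) = 0.0078. V = [p*·1.0000 + (1−p*)·0.0000]/1.27 = 0.5906. B = V − Δ·S = -0.5458.
(2,2): S=357.4361. Δ = (V_up−V_dn)/(S_up−S_dn) = (1.0000−1.0000)/(532.5798−218.0360) = 0.0000. V = [p*·1.0000 + (1−p*)·1.0000]/1.27 = 0.7874. B = V − Δ·S = 0.7874.
(1,0): S=98.2100. Δ = (V_up−V_dn)/(S_up−S_dn) = (0.5906−0.0000)/(146.3329−59.9081) = 0.0068. V = [p*·0.5906 + (1−p*)·0.0000]/1.27 = 0.3488. B = V − Δ·S = -0.3223.
(1,1): S=239.8900. Δ = (V_up−V_dn)/(S_up−S_dn) = (0.7874−0.5906)/(357.4361−146.3329) = 0.0009. V = [p*·0.7874 + (1−p*)·0.5906]/1.27 = 0.5813. B = V − Δ·S = 0.3576.
(0,0): S=161.0000. Δ = (V_up−V_dn)/(S_up−S_dn) = (0.5813−0.3488)/(239.8900−98.2100) = 0.0016. V = [p*·0.5813 + (1−p*)·0.3488]/1.27 = 0.4119. B = V − Δ·S = 0.1477.
As a check, the time-0 holding Δ(0,0)·S0 + B(0,0) comes to 0.4119 — exactly V0.

(0,0): Delta=0.0016 Bond=0.1477
(1,0): Delta=0.0068 Bond=-0.3223
(1,1): Delta=0.0009 Bond=0.3576
(2,0): Delta=0.0000 Bond=0.0000
(2,1): Delta=0.0078 Bond=-0.5458
(2,2): Delta=0.0000 Bond=0.7874
V0=0.4119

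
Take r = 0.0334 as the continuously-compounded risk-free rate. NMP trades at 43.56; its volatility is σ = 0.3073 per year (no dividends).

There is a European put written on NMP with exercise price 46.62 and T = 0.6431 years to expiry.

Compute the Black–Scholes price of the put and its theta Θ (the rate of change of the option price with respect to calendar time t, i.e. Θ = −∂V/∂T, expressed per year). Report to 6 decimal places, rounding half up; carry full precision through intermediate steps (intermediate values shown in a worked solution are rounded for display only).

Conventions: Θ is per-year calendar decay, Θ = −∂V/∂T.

price = 5.484743
Θ = -2.374135

σ√T = 0.3073·√0.6431 = 0.246435
d₁ = (ln(S/K) + (r+σ²/2)T) / (σ√T) = (ln(43.56/46.62) + (0.0334+0.3073²/2)·0.6431) / 0.246435 = (-0.067890 + 0.051845) / 0.246435 = -0.065112
d₂ = d₁ − σ√T = -0.065112 − 0.246435 = -0.311546
e^{−rT} = 0.978750
N(−d₁) = 0.525957,  N(−d₂) = 0.622307
Put price V = K·e^{−rT}·N(−d₂) − S·N(−d₁) = 28.395449 − 22.910707 = 5.484743
φ(d₁) = (1/√(2π))·e^{−d₁²/2} = 0.398098
Θ = −S·φ(d₁)·σ/(2√T) + r·K·e^{−rT}·N(−d₂) = −3.322543 + 0.948408 = -2.374135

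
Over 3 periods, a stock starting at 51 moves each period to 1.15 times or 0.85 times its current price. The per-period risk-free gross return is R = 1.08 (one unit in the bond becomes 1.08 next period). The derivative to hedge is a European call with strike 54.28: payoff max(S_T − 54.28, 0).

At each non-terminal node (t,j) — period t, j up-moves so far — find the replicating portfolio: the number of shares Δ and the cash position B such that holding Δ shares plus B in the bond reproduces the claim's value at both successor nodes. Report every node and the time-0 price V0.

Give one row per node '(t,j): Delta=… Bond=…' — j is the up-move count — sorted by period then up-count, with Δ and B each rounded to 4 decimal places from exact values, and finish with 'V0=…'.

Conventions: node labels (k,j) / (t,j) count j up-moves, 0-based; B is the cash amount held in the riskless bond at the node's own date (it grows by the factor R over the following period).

(0,0): Delta=0.7276 Bond=-27.7816
(1,0): Delta=0.1665 Bond=-5.6808
(1,1): Delta=0.8538 Bond=-37.4068
(2,0): Delta=0.0000 Bond=0.0000
(2,1): Delta=0.2040 Bond=-8.0025
(2,2): Delta=1.0000 Bond=-50.2593
V0=9.3258

The replicating-portfolio and risk-neutral prices coincide; use p* = (1.08−0.85)/(1.15−0.85) = 0.7667 for the latter.
Payoffs at expiry: V(3,0)=0.0000, V(3,1)=0.0000, V(3,2)=3.0504, V(3,3)=23.2846
Node (2,0) S=36.8475: V=(p*·0.0000+(1−p*)·0.0000)/1.08=0.0000; Δ=(0.0000−0.0000)/(42.3746−31.3204)=0.0000; B=V−Δ·S=0.0000
Node (2,1) S=49.8525: V=(p*·3.0504+(1−p*)·0.0000)/1.08=2.1654; Δ=(3.0504−0.0000)/(57.3304−42.3746)=0.2040; B=V−Δ·S=-8.0025
Node (2,2) S=67.4475: V=(p*·23.2846+(1−p*)·3.0504)/1.08=17.1882; Δ=(23.2846−3.0504)/(77.5646−57.3304)=1.0000; B=V−Δ·S=-50.2593
Node (1,0) S=43.3500: V=(p*·2.1654+(1−p*)·0.0000)/1.08=1.5372; Δ=(2.1654−0.0000)/(49.8525−36.8475)=0.1665; B=V−Δ·S=-5.6808
Node (1,1) S=58.6500: V=(p*·17.1882+(1−p*)·2.1654)/1.08=12.6694; Δ=(17.1882−2.1654)/(67.4475−49.8525)=0.8538; B=V−Δ·S=-37.4068
Node (0,0) S=51.0000: V=(p*·12.6694+(1−p*)·1.5372)/1.08=9.3258; Δ=(12.6694−1.5372)/(58.6500−43.3500)=0.7276; B=V−Δ·S=-27.7816
Sanity check at the root: Δ(0,0)·S0 + B(0,0) reproduces V0 = 9.3258.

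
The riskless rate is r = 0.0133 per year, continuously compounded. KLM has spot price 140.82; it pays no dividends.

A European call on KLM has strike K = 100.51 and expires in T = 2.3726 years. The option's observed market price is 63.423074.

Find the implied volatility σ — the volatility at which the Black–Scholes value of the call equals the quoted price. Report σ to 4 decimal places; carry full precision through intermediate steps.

At σ = 0.5373 the Black–Scholes value reproduces the quote:
σ√T = 0.5373·√2.3726 = 0.827616
d₁ = (ln(S/K) + (r+σ²/2)T) / (σ√T) = (ln(140.82/100.51) + (0.0133+0.5373²/2)·2.3726) / 0.827616 = (0.337225 + 0.374030) / 0.827616 = 0.859402
d₂ = d₁ − σ√T = 0.859402 − 0.827616 = 0.031786
e^{−rT} = 0.968937
N(d₁) = 0.804941,  N(d₂) = 0.512679
V = S·N(d₁) − K·e^{−rT}·N(d₂) = 113.351742 − 49.928668 = 63.423074 (matching the quote); vega is positive throughout, so no other σ reproduces this price

sigma = 0.5373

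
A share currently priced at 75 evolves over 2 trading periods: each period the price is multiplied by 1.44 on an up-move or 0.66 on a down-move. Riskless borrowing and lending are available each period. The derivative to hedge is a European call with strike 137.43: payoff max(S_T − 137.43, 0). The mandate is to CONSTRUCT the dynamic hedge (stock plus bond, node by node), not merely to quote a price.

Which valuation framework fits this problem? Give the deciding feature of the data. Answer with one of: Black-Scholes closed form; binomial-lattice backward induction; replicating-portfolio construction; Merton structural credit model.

framework: replicating-portfolio construction

Key observation: a price alone would not answer the question — the per-node share/bond construction on the spot-75, 1.44/0.66 tree is required, and only the replicating-portfolio method yields it.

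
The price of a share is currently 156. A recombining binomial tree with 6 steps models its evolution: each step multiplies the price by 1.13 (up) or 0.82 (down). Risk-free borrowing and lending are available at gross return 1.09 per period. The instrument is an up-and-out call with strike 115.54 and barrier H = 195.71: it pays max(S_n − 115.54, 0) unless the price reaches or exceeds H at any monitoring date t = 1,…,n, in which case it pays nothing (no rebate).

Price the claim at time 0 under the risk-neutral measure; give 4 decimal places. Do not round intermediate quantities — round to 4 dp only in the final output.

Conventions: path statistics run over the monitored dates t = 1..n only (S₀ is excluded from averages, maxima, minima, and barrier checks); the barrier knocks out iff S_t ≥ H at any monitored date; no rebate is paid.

price = 2.3349

Risk-neutral up-probability p* = (R−d)/(u−d) = (1.09−0.82)/(1.13−0.82) = 0.8710; the claim prices as the p*-weighted sum of path payoffs discounted by R^6.
Enumerate all 2^6 = 64 price paths (U = up ×1.13, D = down ×0.82); each path with k up-moves has probability p*^k·(1−p*)^(6−k).
DDDDDD: M=127.9200, payoff=0.0000, prob=0.000005
UDDDDD: M=176.2800, payoff=0.0000, prob=0.000031
DUDDDD: M=144.5496, payoff=0.0000, prob=0.000031
UUDDDD: M=199.1964, payoff=0.0000, prob=0.000210
DDUDDD: M=127.9200, payoff=0.0000, prob=0.000031
UDUDDD: M=176.2800, payoff=0.0000, prob=0.000210
DUUDDD: M=163.3410, payoff=0.0000, prob=0.000210
UUUDDD: M=225.0919, payoff=0.0000, prob=0.001419
DDDUDD: M=127.9200, payoff=0.0000, prob=0.000031
UDDUDD: M=176.2800, payoff=0.0000, prob=0.000210
DUDUDD: M=144.5496, payoff=0.0000, prob=0.000210
UUDUDD: M=199.1964, payoff=0.0000, prob=0.001419
DDUUDD: M=133.9397, payoff=0.0000, prob=0.000210
UDUUDD: M=184.5754, payoff=8.5685, prob=0.001419
DUUUDD: M=184.5754, payoff=8.5685, prob=0.001419
UUUUDD: M=254.3539, payoff=0.0000, prob=0.009581
DDDDUD: M=127.9200, payoff=0.0000, prob=0.000031
UDDDUD: M=176.2800, payoff=0.0000, prob=0.000210
DUDDUD: M=144.5496, payoff=0.0000, prob=0.000210
UUDDUD: M=199.1964, payoff=0.0000, prob=0.001419
DDUDUD: M=127.9200, payoff=0.0000, prob=0.000210
UDUDUD: M=176.2800, payoff=8.5685, prob=0.001419
DUUDUD: M=163.3410, payoff=8.5685, prob=0.001419
UUUDUD: M=225.0919, payoff=0.0000, prob=0.009581
DDDUUD: M=127.9200, payoff=0.0000, prob=0.000210
UDDUUD: M=176.2800, payoff=8.5685, prob=0.001419
DUDUUD: M=151.3518, payoff=8.5685, prob=0.001419
UUDUUD: M=208.5702, payoff=0.0000, prob=0.009581
DDUUUD: M=151.3518, payoff=8.5685, prob=0.001419
UDUUUD: M=208.5702, payoff=0.0000, prob=0.009581
DUUUUD: M=208.5702, payoff=0.0000, prob=0.009581
UUUUUD: M=287.4199, payoff=0.0000, prob=0.064671
DDDDDU: M=127.9200, payoff=0.0000, prob=0.000031
UDDDDU: M=176.2800, payoff=0.0000, prob=0.000210
DUDDDU: M=144.5496, payoff=0.0000, prob=0.000210
UUDDDU: M=199.1964, payoff=0.0000, prob=0.001419
DDUDDU: M=127.9200, payoff=0.0000, prob=0.000210
UDUDDU: M=176.2800, payoff=8.5685, prob=0.001419
DUUDDU: M=163.3410, payoff=8.5685, prob=0.001419
UUUDDU: M=225.0919, payoff=0.0000, prob=0.009581
DDDUDU: M=127.9200, payoff=0.0000, prob=0.000210
UDDUDU: M=176.2800, payoff=8.5685, prob=0.001419
DUDUDU: M=144.5496, payoff=8.5685, prob=0.001419
UUDUDU: M=199.1964, payoff=0.0000, prob=0.009581
DDUUDU: M=133.9397, payoff=8.5685, prob=0.001419
UDUUDU: M=184.5754, payoff=55.4876, prob=0.009581
DUUUDU: M=184.5754, payoff=55.4876, prob=0.009581
UUUUDU: M=254.3539, payoff=0.0000, prob=0.064671
DDDDUU: M=127.9200, payoff=0.0000, prob=0.000210
UDDDUU: M=176.2800, payoff=8.5685, prob=0.001419
DUDDUU: M=144.5496, payoff=8.5685, prob=0.001419
UUDDUU: M=199.1964, payoff=0.0000, prob=0.009581
DDUDUU: M=127.9200, payoff=8.5685, prob=0.001419
UDUDUU: M=176.2800, payoff=55.4876, prob=0.009581
DUUDUU: M=171.0276, payoff=55.4876, prob=0.009581
UUUDUU: M=235.6843, payoff=0.0000, prob=0.064671
DDDUUU: M=127.9200, payoff=8.5685, prob=0.001419
UDDUUU: M=176.2800, payoff=55.4876, prob=0.009581
DUDUUU: M=171.0276, payoff=55.4876, prob=0.009581
UUDUUU: M=235.6843, payoff=0.0000, prob=0.064671
DDUUUU: M=171.0276, payoff=55.4876, prob=0.009581
UDUUUU: M=235.6843, payoff=0.0000, prob=0.064671
DUUUUU: M=235.6843, payoff=0.0000, prob=0.064671
UUUUUU: M=324.7845, payoff=0.0000, prob=0.436528
Price = Σ prob·payoff / R^6 = 3.915925 / 1.677100 = 2.3349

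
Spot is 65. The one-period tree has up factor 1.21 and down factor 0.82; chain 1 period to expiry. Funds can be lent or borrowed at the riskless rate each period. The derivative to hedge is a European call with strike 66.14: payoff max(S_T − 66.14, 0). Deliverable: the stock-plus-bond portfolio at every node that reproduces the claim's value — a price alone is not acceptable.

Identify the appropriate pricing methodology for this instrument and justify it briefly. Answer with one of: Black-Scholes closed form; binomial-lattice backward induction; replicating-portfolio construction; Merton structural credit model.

framework: replicating-portfolio construction

Key observation: a price alone would not answer the question — the per-node share/bond construction on the spot-65, 1.21/0.82 tree is required, and only the replicating-portfolio method yields it.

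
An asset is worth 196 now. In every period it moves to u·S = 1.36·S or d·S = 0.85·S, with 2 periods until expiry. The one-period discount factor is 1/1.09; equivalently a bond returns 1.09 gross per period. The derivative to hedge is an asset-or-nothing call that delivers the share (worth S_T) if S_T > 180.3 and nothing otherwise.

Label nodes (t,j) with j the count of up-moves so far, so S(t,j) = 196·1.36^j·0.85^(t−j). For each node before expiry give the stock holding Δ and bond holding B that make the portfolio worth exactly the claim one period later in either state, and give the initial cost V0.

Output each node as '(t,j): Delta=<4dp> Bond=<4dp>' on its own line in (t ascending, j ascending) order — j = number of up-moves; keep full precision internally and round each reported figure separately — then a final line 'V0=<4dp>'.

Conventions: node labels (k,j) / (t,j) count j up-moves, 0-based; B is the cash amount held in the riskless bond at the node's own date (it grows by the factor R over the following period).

The replicating-portfolio and risk-neutral prices coincide; use p* = (1.09−0.85)/(1.36−0.85) = 0.4706 for the latter.
Payoffs at expiry: V(2,0)=0.0000, V(2,1)=226.5760, V(2,2)=362.5216
  t=1,j=0: stock 166.6000 → up 226.5760 (V=226.5760), down 141.6100 (V=0.0000). Price 97.8202; hedge Δ=2.6667, bond B=-346.4465.
  t=1,j=1: stock 266.5600 → up 362.5216 (V=362.5216), down 226.5760 (V=226.5760). Price 266.5600; hedge Δ=1.0000, bond B=0.0000.
  t=0,j=0: stock 196.0000 → up 266.5600 (V=266.5600), down 166.6000 (V=97.8202). Price 162.5937; hedge Δ=1.6881, bond B=-168.2687.
Sanity check at the root: Δ(0,0)·S0 + B(0,0) reproduces V0 = 162.5937.

(0,0): Delta=1.6881 Bond=-168.2687
(1,0): Delta=2.6667 Bond=-346.4465
(1,1): Delta=1.0000 Bond=0.0000
V0=162.5937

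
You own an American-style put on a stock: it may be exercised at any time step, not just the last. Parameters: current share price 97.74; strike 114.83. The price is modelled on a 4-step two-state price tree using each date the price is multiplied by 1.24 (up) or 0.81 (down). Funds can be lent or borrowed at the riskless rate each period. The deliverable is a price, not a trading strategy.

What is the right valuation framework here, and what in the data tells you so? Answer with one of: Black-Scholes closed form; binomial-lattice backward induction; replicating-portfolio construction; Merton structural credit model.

framework: binomial-lattice backward induction

Key observation: the put (strike 114.83 on spot 97.74) is American-style on a 4-step discrete price model, so the early-exercise decision at every node requires stepwise backward valuation — a closed form cannot price the exercise right.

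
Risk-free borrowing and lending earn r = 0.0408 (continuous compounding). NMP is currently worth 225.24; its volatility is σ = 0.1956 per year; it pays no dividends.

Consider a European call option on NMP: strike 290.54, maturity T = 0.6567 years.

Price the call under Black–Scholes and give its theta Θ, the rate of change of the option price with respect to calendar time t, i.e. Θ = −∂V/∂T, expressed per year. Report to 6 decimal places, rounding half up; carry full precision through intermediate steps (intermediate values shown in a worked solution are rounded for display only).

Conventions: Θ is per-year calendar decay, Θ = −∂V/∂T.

σ√T = 0.1956·√0.6567 = 0.158508
d₁ = (ln(S/K) + (r+σ²/2)T) / (σ√T) = (ln(225.24/290.54) + (0.0408+0.1956²/2)·0.6567) / 0.158508 = (-0.254575 + 0.039356) / 0.158508 = -1.357776
d₂ = d₁ − σ√T = -1.357776 − 0.158508 = -1.516284
e^{−rT} = 0.973562
N(d₁) = 0.087267,  N(d₂) = 0.064724
Call price V = S·N(d₁) − K·e^{−rT}·N(d₂) = 19.656106 − 18.307676 = 1.348430
φ(d₁) = (1/√(2π))·e^{−d₁²/2} = 0.158704
Θ = −S·φ(d₁)·σ/(2√T) − r·K·e^{−rT}·N(d₂) = −4.314077 − 0.746953 = -5.061030

price = 1.348430
Θ = -5.061030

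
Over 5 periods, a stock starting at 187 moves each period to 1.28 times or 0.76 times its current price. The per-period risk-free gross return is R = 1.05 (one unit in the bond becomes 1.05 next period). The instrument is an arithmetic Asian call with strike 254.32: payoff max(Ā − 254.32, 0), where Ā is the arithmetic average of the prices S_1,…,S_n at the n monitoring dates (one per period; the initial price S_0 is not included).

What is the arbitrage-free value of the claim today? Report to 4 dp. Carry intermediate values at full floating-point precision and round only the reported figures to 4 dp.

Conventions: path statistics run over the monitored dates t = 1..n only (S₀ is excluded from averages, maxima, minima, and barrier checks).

Risk-neutral up-probability p* = (R−d)/(u−d) = (1.05−0.76)/(1.28−0.76) = 0.5577; the claim prices as the p*-weighted sum of path payoffs discounted by R^5.
Enumerate all 2^5 = 32 price paths (U = up ×1.28, D = down ×0.76); each path with k up-moves has probability p*^k·(1−p*)^(5−k).
DDDDD: Ā=88.4043, payoff=0.0000, prob=0.016929
UDDDD: Ā=148.8914, payoff=0.0000, prob=0.021345
DUDDD: Ā=129.4434, payoff=0.0000, prob=0.021345
UUDDD: Ā=218.0099, payoff=0.0000, prob=0.026913
DDUDD: Ā=114.6629, payoff=0.0000, prob=0.021345
UDUDD: Ā=193.1165, payoff=0.0000, prob=0.026913
DUUDD: Ā=173.6685, payoff=0.0000, prob=0.026913
UUUDD: Ā=292.4943, payoff=38.1743, prob=0.033934
DDDUD: Ā=103.4297, payoff=0.0000, prob=0.021345
UDDUD: Ā=174.1975, payoff=0.0000, prob=0.026913
DUDUD: Ā=154.7495, payoff=0.0000, prob=0.026913
UUDUD: Ā=260.6307, payoff=6.3107, prob=0.033934
DDUUD: Ā=139.9690, payoff=0.0000, prob=0.026913
UDUUD: Ā=235.7372, payoff=0.0000, prob=0.033934
DUUUD: Ā=216.2892, payoff=0.0000, prob=0.033934
UUUUD: Ā=364.2766, payoff=109.9566, prob=0.042786
DDDDU: Ā=94.8925, payoff=0.0000, prob=0.021345
UDDDU: Ā=159.8190, payoff=0.0000, prob=0.026913
DUDDU: Ā=140.3710, payoff=0.0000, prob=0.026913
UUDDU: Ā=236.4143, payoff=0.0000, prob=0.033934
DDUDU: Ā=125.5905, payoff=0.0000, prob=0.026913
UDUDU: Ā=211.5209, payoff=0.0000, prob=0.033934
DUUDU: Ā=192.0729, payoff=0.0000, prob=0.033934
UUUDU: Ā=323.4912, payoff=69.1712, prob=0.042786
DDDUU: Ā=114.3574, payoff=0.0000, prob=0.026913
UDDUU: Ā=192.6019, payoff=0.0000, prob=0.033934
DUDUU: Ā=173.1539, payoff=0.0000, prob=0.033934
UUDUU: Ā=291.6276, payoff=37.3076, prob=0.042786
DDUUU: Ā=158.3734, payoff=0.0000, prob=0.033934
UDUUU: Ā=266.7341, payoff=12.4141, prob=0.042786
DUUUU: Ā=247.2861, payoff=0.0000, prob=0.042786
UUUUU: Ā=416.4819, payoff=162.1619, prob=0.053948
Price = Σ prob·payoff / R^5 = 20.049402 / 1.276282 = 15.7092

price = 15.7092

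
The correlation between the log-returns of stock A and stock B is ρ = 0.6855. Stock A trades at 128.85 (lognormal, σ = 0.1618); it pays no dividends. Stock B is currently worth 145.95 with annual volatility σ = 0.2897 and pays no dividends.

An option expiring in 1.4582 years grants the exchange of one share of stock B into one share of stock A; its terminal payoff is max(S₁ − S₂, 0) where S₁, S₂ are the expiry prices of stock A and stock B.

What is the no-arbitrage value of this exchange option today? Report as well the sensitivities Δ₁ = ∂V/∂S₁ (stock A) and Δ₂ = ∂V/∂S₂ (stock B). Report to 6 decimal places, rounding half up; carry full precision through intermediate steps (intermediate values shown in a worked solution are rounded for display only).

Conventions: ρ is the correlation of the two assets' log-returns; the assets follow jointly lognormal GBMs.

exchange price = 7.181779
Δ1 = 0.362153
Δ2 = -0.270515

σ_eff = √(σ₁² + σ₂² − 2ρσ₁σ₂) = √(0.1618² + 0.2897² − 2·0.6855·0.1618·0.2897) = 0.214107
d₁ = (ln(S₁/S₂) + (q₂ − q₁ + σ_eff²/2)T) / (σ_eff√T) = (ln(128.85/145.95) + (0.0 − 0.0 + 0.022921)·1.4582) / 0.258547 = -0.352709
d₂ = d₁ − σ_eff√T = -0.352709 − 0.258547 = -0.611256
N(d₁) = 0.362153,  N(d₂) = 0.270515
V = S₁·e^{−q₁T}·N(d₁) − S₂·e^{−q₂T}·N(d₂) = 46.663444 − 39.481665 = 7.181779
Key observation: no risk-free rate is needed — with the second asset as numeraire the exchange option is a call on the ratio S₁/S₂, and r cancels out of the value.
Δ₁ = e^{−q₁T}·N(d₁) = 0.362153;  Δ₂ = −e^{−q₂T}·N(d₂) = -0.270515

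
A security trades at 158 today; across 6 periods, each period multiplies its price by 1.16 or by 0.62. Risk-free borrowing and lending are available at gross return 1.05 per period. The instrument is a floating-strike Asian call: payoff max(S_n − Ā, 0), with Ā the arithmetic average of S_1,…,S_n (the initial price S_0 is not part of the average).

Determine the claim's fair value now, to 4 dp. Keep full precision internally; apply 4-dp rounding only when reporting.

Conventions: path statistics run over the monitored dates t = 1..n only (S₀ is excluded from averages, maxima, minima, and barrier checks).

Set p* = 0.7963 (from d < R < u); the path-dependent value is the discounted p*-expectation over all price paths.
Enumerate all 2^6 = 64 price paths (U = up ×1.16, D = down ×0.62); each path with k up-moves has probability p*^k·(1−p*)^(6−k).
DDDDDD: Ā=40.5245, payoff=0.0000, prob=0.000071
UDDDDD: Ā=75.8200, payoff=0.0000, prob=0.000279
DUDDDD: Ā=61.6000, payoff=0.0000, prob=0.000279
UUDDDD: Ā=115.2517, payoff=0.0000, prob=0.001092
DDUDDD: Ā=52.7836, payoff=0.0000, prob=0.000279
UDUDDD: Ā=98.7565, payoff=0.0000, prob=0.001092
DUUDDD: Ā=84.5365, payoff=0.0000, prob=0.001092
UUUDDD: Ā=158.1650, payoff=0.0000, prob=0.004268
DDDUDD: Ā=47.3175, payoff=0.0000, prob=0.000279
UDDUDD: Ā=88.5294, payoff=0.0000, prob=0.001092
DUDUDD: Ā=74.3094, payoff=0.0000, prob=0.001092
UUDUDD: Ā=139.0306, payoff=0.0000, prob=0.004268
DDUUDD: Ā=65.4930, payoff=0.0000, prob=0.001092
UDUUDD: Ā=122.5354, payoff=0.0000, prob=0.004268
DUUUDD: Ā=108.3154, payoff=0.0000, prob=0.004268
UUUUDD: Ā=202.6545, payoff=0.0000, prob=0.016684
DDDDUD: Ā=43.9284, payoff=0.0000, prob=0.000279
UDDDUD: Ā=82.1887, payoff=0.0000, prob=0.001092
DUDDUD: Ā=67.9687, payoff=0.0000, prob=0.001092
UUDDUD: Ā=127.1672, payoff=0.0000, prob=0.004268
DDUDUD: Ā=59.1523, payoff=0.0000, prob=0.001092
UDUDUD: Ā=110.6720, payoff=0.0000, prob=0.004268
DUUDUD: Ā=96.4520, payoff=0.0000, prob=0.004268
UUUDUD: Ā=180.4586, payoff=0.0000, prob=0.016684
DDDUUD: Ā=53.6861, payoff=0.0000, prob=0.001092
UDDUUD: Ā=100.4450, payoff=0.0000, prob=0.004268
DUDUUD: Ā=86.2250, payoff=0.0000, prob=0.004268
UUDUUD: Ā=161.3242, payoff=0.0000, prob=0.016684
DDUUUD: Ā=77.4086, payoff=0.0000, prob=0.004268
UDUUUD: Ā=144.8290, payoff=0.0000, prob=0.016684
DUUUUD: Ā=130.6090, payoff=0.0000, prob=0.016684
UUUUUD: Ā=244.3651, payoff=0.0000, prob=0.065219
DDDDDU: Ā=41.8272, payoff=0.0000, prob=0.000279
UDDDDU: Ā=78.2574, payoff=0.0000, prob=0.001092
DUDDDU: Ā=64.0374, payoff=0.0000, prob=0.001092
UUDDDU: Ā=119.8119, payoff=0.0000, prob=0.004268
DDUDDU: Ā=55.2210, payoff=0.0000, prob=0.001092
UDUDDU: Ā=103.3167, payoff=0.0000, prob=0.004268
DUUDDU: Ā=89.0967, payoff=0.0000, prob=0.004268
UUUDDU: Ā=166.6971, payoff=0.0000, prob=0.016684
DDDUDU: Ā=49.7548, payoff=0.0000, prob=0.001092
UDDUDU: Ā=93.0897, payoff=0.0000, prob=0.004268
DUDUDU: Ā=78.8697, payoff=0.0000, prob=0.004268
UUDUDU: Ā=147.5627, payoff=0.0000, prob=0.016684
DDUUDU: Ā=70.0533, payoff=0.0000, prob=0.004268
UDUUDU: Ā=131.0675, payoff=0.0000, prob=0.016684
DUUUDU: Ā=116.8475, payoff=0.0000, prob=0.016684
UUUUDU: Ā=218.6178, payoff=0.0000, prob=0.065219
DDDDUU: Ā=46.3658, payoff=0.0000, prob=0.001092
UDDDUU: Ā=86.7489, payoff=0.0000, prob=0.004268
DUDDUU: Ā=72.5289, payoff=0.0000, prob=0.004268
UUDDUU: Ā=135.6993, payoff=0.0000, prob=0.016684
DDUDUU: Ā=63.7125, payoff=0.0000, prob=0.004268
UDUDUU: Ā=119.2041, payoff=0.0000, prob=0.016684
DUUDUU: Ā=104.9841, payoff=4.9854, prob=0.016684
UUUDUU: Ā=196.4219, payoff=9.3276, prob=0.065219
DDDUUU: Ā=58.2464, payoff=0.5304, prob=0.004268
UDDUUU: Ā=108.9771, payoff=0.9924, prob=0.016684
DUDUUU: Ā=94.7571, payoff=15.2124, prob=0.016684
UUDUUU: Ā=177.2875, payoff=28.4620, prob=0.065219
DDUUUU: Ā=85.9407, payoff=24.0288, prob=0.016684
UDUUUU: Ā=160.7923, payoff=44.9572, prob=0.065219
DUUUUU: Ā=146.5723, payoff=59.1772, prob=0.065219
UUUUUU: Ā=274.2320, payoff=110.7186, prob=0.254946
Price = Σ prob·payoff / R^6 = 38.240063 / 1.340096 = 28.5353

price = 28.5353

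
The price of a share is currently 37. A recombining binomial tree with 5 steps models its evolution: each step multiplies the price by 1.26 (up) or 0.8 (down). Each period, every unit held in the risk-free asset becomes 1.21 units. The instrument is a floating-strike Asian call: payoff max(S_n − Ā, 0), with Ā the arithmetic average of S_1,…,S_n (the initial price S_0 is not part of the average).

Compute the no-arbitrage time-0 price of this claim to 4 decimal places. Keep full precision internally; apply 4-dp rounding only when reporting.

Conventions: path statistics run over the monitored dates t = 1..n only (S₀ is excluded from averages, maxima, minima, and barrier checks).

price = 10.8657

Under the martingale measure an up-move has probability p* = 0.8913; value the claim as the probability-weighted average of per-path payoffs, discounted 5 periods at R = 1.21.
Enumerate all 2^5 = 32 price paths (U = up ×1.26, D = down ×0.8); each path with k up-moves has probability p*^k·(1−p*)^(5−k).
DDDDD: Ā=19.9007, payoff=0.0000, prob=0.000015
UDDDD: Ā=31.3436, payoff=0.0000, prob=0.000124
DUDDD: Ā=27.9396, payoff=0.0000, prob=0.000124
UUDDD: Ā=44.0048, payoff=0.0000, prob=0.001020
DDUDD: Ā=25.2164, payoff=0.0000, prob=0.000124
UDUDD: Ā=39.7158, payoff=0.0000, prob=0.001020
DUUDD: Ā=36.3118, payoff=0.0000, prob=0.001020
UUUDD: Ā=57.1910, payoff=0.0000, prob=0.008366
DDDUD: Ā=23.0378, payoff=0.0000, prob=0.000124
UDDUD: Ā=36.2845, payoff=0.0000, prob=0.001020
DUDUD: Ā=32.8805, payoff=0.0000, prob=0.001020
UUDUD: Ā=51.7868, payoff=0.0000, prob=0.008366
DDUUD: Ā=30.1573, payoff=0.0000, prob=0.001020
UDUUD: Ā=47.4978, payoff=0.0000, prob=0.008366
DUUUD: Ā=44.0938, payoff=3.2751, prob=0.008366
UUUUD: Ā=69.4477, payoff=5.1583, prob=0.068599
DDDDU: Ā=21.2950, payoff=0.0000, prob=0.000124
UDDDU: Ā=33.5395, payoff=0.0000, prob=0.001020
DUDDU: Ā=30.1355, payoff=0.0000, prob=0.001020
UUDDU: Ā=47.4635, payoff=0.0000, prob=0.008366
DDUDU: Ā=27.4123, payoff=2.6631, prob=0.001020
UDUDU: Ā=43.1744, payoff=4.1945, prob=0.008366
DUUDU: Ā=39.7704, payoff=7.5985, prob=0.008366
UUUDU: Ā=62.6385, payoff=11.9676, prob=0.068599
DDDUU: Ā=25.2338, payoff=4.8417, prob=0.001020
UDDUU: Ā=39.7432, payoff=7.6257, prob=0.008366
DUDUU: Ā=36.3392, payoff=11.0297, prob=0.008366
UUDUU: Ā=57.2343, payoff=17.3718, prob=0.068599
DDUUU: Ā=33.6160, payoff=13.7529, prob=0.008366
UDUUU: Ā=52.9452, payoff=21.6608, prob=0.068599
DUUUU: Ā=49.5412, payoff=25.0648, prob=0.068599
UUUUU: Ā=78.0274, payoff=39.4771, prob=0.562510
Price = Σ prob·payoff / R^5 = 28.182877 / 2.593742 = 10.8657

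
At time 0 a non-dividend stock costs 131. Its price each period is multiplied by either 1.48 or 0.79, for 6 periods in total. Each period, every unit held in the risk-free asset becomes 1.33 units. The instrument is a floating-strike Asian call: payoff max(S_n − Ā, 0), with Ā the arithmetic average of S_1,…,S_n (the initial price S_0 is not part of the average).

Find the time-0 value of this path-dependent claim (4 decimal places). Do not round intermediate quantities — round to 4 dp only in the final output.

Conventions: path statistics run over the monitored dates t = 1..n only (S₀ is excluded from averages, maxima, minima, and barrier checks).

price = 59.1720

No-arbitrage gives p* = (R−d)/(u−d) = 0.7826: enumerate every path, weight its payoff by its p*-probability, and discount by R^6.
Enumerate all 2^6 = 64 price paths (U = up ×1.48, D = down ×0.79); each path with k up-moves has probability p*^k·(1−p*)^(6−k).
DDDDDD: Ā=62.1690, payoff=0.0000, prob=0.000106
UDDDDD: Ā=116.4684, payoff=0.0000, prob=0.000380
DUDDDD: Ā=101.4034, payoff=0.0000, prob=0.000380
UUDDDD: Ā=189.9710, payoff=0.0000, prob=0.001368
DDUDDD: Ā=89.5021, payoff=0.0000, prob=0.000380
UDUDDD: Ā=167.6748, payoff=0.0000, prob=0.001368
DUUDDD: Ā=152.6098, payoff=0.0000, prob=0.001368
UUUDDD: Ā=285.9018, payoff=0.0000, prob=0.004924
DDDUDD: Ā=80.1000, payoff=0.0000, prob=0.000380
UDDUDD: Ā=150.0608, payoff=0.0000, prob=0.001368
DUDUDD: Ā=134.9958, payoff=0.0000, prob=0.001368
UUDUDD: Ā=252.9034, payoff=0.0000, prob=0.004924
DDUUDD: Ā=123.0944, payoff=0.0000, prob=0.001368
UDUUDD: Ā=230.6072, payoff=0.0000, prob=0.004924
DUUUDD: Ā=215.5422, payoff=0.0000, prob=0.004924
UUUUDD: Ā=403.8007, payoff=0.0000, prob=0.017728
DDDDUD: Ā=72.6724, payoff=0.0000, prob=0.000380
UDDDUD: Ā=136.1457, payoff=0.0000, prob=0.001368
DUDDUD: Ā=121.0807, payoff=0.0000, prob=0.001368
UUDDUD: Ā=226.8347, payoff=0.0000, prob=0.004924
DDUDUD: Ā=109.1794, payoff=2.5849, prob=0.001368
UDUDUD: Ā=204.5385, payoff=4.8427, prob=0.004924
DUUDUD: Ā=189.4735, payoff=19.9077, prob=0.004924
UUUDUD: Ā=354.9631, payoff=37.2954, prob=0.017728
DDDUUD: Ā=99.7773, payoff=11.9870, prob=0.001368
UDDUUD: Ā=186.9245, payoff=22.4567, prob=0.004924
DUDUUD: Ā=171.8595, payoff=37.5217, prob=0.004924
UUDUUD: Ā=321.9647, payoff=70.2938, prob=0.017728
DDUUUD: Ā=159.9582, payoff=49.4230, prob=0.004924
UDUUUD: Ā=299.6685, payoff=92.5900, prob=0.017728
DUUUUD: Ā=284.6035, payoff=107.6550, prob=0.017728
UUUUUD: Ā=533.1812, payoff=201.6828, prob=0.063821
DDDDDU: Ā=66.8045, payoff=0.0000, prob=0.000380
UDDDDU: Ā=125.1528, payoff=0.0000, prob=0.001368
DUDDDU: Ā=110.0878, payoff=1.6765, prob=0.001368
UUDDDU: Ā=206.2404, payoff=3.1408, prob=0.004924
DDUDDU: Ā=98.1865, payoff=13.5778, prob=0.001368
UDUDDU: Ā=183.9442, payoff=25.4370, prob=0.004924
DUUDDU: Ā=168.8792, payoff=40.5020, prob=0.004924
UUUDDU: Ā=316.3814, payoff=75.8771, prob=0.017728
DDDUDU: Ā=88.7844, payoff=22.9799, prob=0.001368
UDDUDU: Ā=166.3302, payoff=43.0510, prob=0.004924
DUDUDU: Ā=151.2652, payoff=58.1160, prob=0.004924
UUDUDU: Ā=283.3830, payoff=108.8755, prob=0.017728
DDUUDU: Ā=139.3639, payoff=70.0173, prob=0.004924
UDUUDU: Ā=261.0868, payoff=131.1717, prob=0.017728
DUUUDU: Ā=246.0218, payoff=146.2367, prob=0.017728
UUUUDU: Ā=460.9016, payoff=273.9624, prob=0.063821
DDDDUU: Ā=81.3568, payoff=30.4075, prob=0.001368
UDDDUU: Ā=152.4152, payoff=56.9660, prob=0.004924
DUDDUU: Ā=137.3502, payoff=72.0310, prob=0.004924
UUDDUU: Ā=257.3143, payoff=134.9442, prob=0.017728
DDUDUU: Ā=125.4488, payoff=83.9324, prob=0.004924
UDUDUU: Ā=235.0181, payoff=157.2404, prob=0.017728
DUUDUU: Ā=219.9531, payoff=172.3054, prob=0.017728
UUUDUU: Ā=412.0640, payoff=322.8000, prob=0.063821
DDDUUU: Ā=116.0468, payoff=93.3344, prob=0.004924
UDDUUU: Ā=217.4041, payoff=174.8544, prob=0.017728
DUDUUU: Ā=202.3391, payoff=189.9194, prob=0.017728
UUDUUU: Ā=379.0656, payoff=355.7984, prob=0.063821
DDUUUU: Ā=190.4377, payoff=201.8208, prob=0.017728
UDUUUU: Ā=356.7694, payoff=378.0946, prob=0.063821
DUUUUU: Ā=341.7044, payoff=393.1596, prob=0.063821
UUUUUU: Ā=640.1551, payoff=736.5521, prob=0.229757
Price = Σ prob·payoff / R^6 = 327.511051 / 5.534901 = 59.1720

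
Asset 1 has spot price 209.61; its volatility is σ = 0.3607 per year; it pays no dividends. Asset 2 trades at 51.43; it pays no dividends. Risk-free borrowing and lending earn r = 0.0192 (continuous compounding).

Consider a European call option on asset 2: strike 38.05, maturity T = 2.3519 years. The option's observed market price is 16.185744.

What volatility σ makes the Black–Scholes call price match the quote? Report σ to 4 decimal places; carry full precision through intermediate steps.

sigma = 0.2188

At σ = 0.2188 the Black–Scholes value reproduces the quote:
σ√T = 0.2188·√2.3519 = 0.335550
d₁ = (ln(S/K) + (r+σ²/2)T) / (σ√T) = (ln(51.43/38.05) + (0.0192+0.2188²/2)·2.3519) / 0.335550 = (0.301321 + 0.101453) / 0.335550 = 1.200341
d₂ = d₁ − σ√T = 1.200341 − 0.335550 = 0.864791
e^{−rT} = 0.955848
N(d₁) = 0.884996,  N(d₂) = 0.806423
V = S·N(d₁) − K·e^{−rT}·N(d₂) = 45.515368 − 29.329623 = 16.185744 (the observed quote) — the price is monotone increasing in volatility, hence this σ is the only solution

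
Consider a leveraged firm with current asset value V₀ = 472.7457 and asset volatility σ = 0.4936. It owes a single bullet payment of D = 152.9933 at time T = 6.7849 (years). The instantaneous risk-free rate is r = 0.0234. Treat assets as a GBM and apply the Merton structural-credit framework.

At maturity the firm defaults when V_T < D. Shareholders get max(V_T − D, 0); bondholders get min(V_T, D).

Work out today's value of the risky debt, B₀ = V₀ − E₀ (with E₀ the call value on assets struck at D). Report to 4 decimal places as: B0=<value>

B0=107.2114

Apply the equity-as-call identities (strike 152.9933, horizon 6.7849 years):
d₁ = [ln(V₀/D) + (r + σ²/2)T] / (σ√T)
   = [ln(472.7457/152.9933) + (0.0234 + 0.5·0.4936²)·6.7849] / (0.4936·√6.7849)
   = [1.128163 + 0.985306] / 1.285721 = 1.643801
d₂ = d₁ − σ√T = 1.643801 − 1.285721 = 0.358079
N(d₁) = 0.949891,  N(d₂) = 0.639858,  e^(−rT) = 0.853195
E₀ = V₀·N(d₁) − D·e^(−rT)·N(d₂)
   = 472.7457·0.949891 − 152.9933·0.853195·0.639858 = 365.534330
B₀ = V₀ − E₀ = 472.7457 − 365.534330 = 107.211370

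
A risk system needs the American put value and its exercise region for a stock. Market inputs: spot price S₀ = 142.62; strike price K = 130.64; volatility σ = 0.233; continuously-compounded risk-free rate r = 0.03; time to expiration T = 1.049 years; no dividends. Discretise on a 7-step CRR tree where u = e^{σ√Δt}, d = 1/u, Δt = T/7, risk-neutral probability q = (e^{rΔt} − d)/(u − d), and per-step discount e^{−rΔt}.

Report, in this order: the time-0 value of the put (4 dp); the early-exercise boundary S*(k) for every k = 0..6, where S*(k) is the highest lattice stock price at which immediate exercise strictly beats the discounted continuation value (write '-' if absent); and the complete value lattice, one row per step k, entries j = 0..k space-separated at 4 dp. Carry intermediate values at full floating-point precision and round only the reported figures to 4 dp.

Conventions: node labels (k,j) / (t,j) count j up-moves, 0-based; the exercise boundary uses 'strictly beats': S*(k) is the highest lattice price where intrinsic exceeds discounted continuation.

params: Δt=0.14986 u=1.09439 d=0.91375 q=0.50241 e^(-rΔt)=0.99551
t_7 payoffs: 54.7867 39.7912 21.8313 0.3209 0.0000 0.0000 0.0000 0.0000
t_6: node(6,0) S=83.0131 payoff=47.6269 vs cont=47.0409 → 47.6269 [stop]  node(6,1) S=99.4240 payoff=31.2160 vs cont=30.6300 → 31.2160 [stop]  node(6,2) S=119.0792 payoff=11.5608 vs cont=10.9748 → 11.5608 [stop]  node(6,3) S=142.6200 payoff=0.0000 vs cont=0.1590 → 0.1590 [wait]  node(6,4) S=170.8146 payoff=0.0000 vs cont=0.0000 → 0.0000 [wait]  node(6,5) S=204.5830 payoff=0.0000 vs cont=0.0000 → 0.0000 [wait]  node(6,6) S=245.0271 payoff=0.0000 vs cont=0.0000 → 0.0000 [wait]  ⇒ S*(6)=119.0792
t_5: node(5,0) S=90.8488 payoff=39.7912 vs cont=39.2052 → 39.7912 [stop]  node(5,1) S=108.8087 payoff=21.8313 vs cont=21.2453 → 21.8313 [stop]  node(5,2) S=130.3191 payoff=0.3209 vs cont=5.8062 → 5.8062 [wait]  node(5,3) S=156.0820 payoff=0.0000 vs cont=0.0787 → 0.0787 [wait]  node(5,4) S=186.9379 payoff=0.0000 vs cont=0.0000 → 0.0000 [wait]  node(5,5) S=223.8937 payoff=0.0000 vs cont=0.0000 → 0.0000 [wait]  ⇒ S*(5)=108.8087
t_4: node(4,0) S=99.4240 payoff=31.2160 vs cont=30.6300 → 31.2160 [stop]  node(4,1) S=119.0792 payoff=11.5608 vs cont=13.7184 → 13.7184 [wait]  node(4,2) S=142.6200 payoff=0.0000 vs cont=2.9156 → 2.9156 [wait]  node(4,3) S=170.8146 payoff=0.0000 vs cont=0.0390 → 0.0390 [wait]  node(4,4) S=204.5830 payoff=0.0000 vs cont=0.0000 → 0.0000 [wait]  ⇒ S*(4)=99.4240
t_3: node(3,0) S=108.8087 payoff=21.8313 vs cont=22.3244 → 22.3244 [wait]  node(3,1) S=130.3191 payoff=0.3209 vs cont=8.2537 → 8.2537 [wait]  node(3,2) S=156.0820 payoff=0.0000 vs cont=1.4638 → 1.4638 [wait]  node(3,3) S=186.9379 payoff=0.0000 vs cont=0.0193 → 0.0193 [wait]  ⇒ S*(3)=-
t_2: node(2,0) S=119.0792 payoff=11.5608 vs cont=15.1867 → 15.1867 [wait]  node(2,1) S=142.6200 payoff=0.0000 vs cont=4.8207 → 4.8207 [wait]  node(2,2) S=170.8146 payoff=0.0000 vs cont=0.7347 → 0.7347 [wait]  ⇒ S*(2)=-
t_1: node(1,0) S=130.3191 payoff=0.3209 vs cont=9.9340 → 9.9340 [wait]  node(1,1) S=156.0820 payoff=0.0000 vs cont=2.7554 → 2.7554 [wait]  ⇒ S*(1)=-
t_0: node(0,0) S=142.6200 payoff=0.0000 vs cont=6.2990 → 6.2990 [wait]  ⇒ S*(0)=-

price = 6.2990
boundary = - - - - 99.4240 108.8087 119.0792
tree:
6.2990
9.9340 2.7554
15.1867 4.8207 0.7347
22.3244 8.2537 1.4638 0.0193
31.2160 13.7184 2.9156 0.0390 0.0000
39.7912 21.8313 5.8062 0.0787 0.0000 0.0000
47.6269 31.2160 11.5608 0.1590 0.0000 0.0000 0.0000
54.7867 39.7912 21.8313 0.3209 0.0000 0.0000 0.0000 0.0000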